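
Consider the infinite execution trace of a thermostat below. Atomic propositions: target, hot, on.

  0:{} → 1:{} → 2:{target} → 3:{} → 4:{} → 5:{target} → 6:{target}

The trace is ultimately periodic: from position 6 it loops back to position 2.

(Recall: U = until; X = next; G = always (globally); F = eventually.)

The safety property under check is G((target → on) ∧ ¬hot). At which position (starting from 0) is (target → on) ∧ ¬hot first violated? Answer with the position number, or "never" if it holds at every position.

2

Check (target → on) ∧ ¬hot at each position in order: 0 ✓, 1 ✓.
At position 2 the labels are {target}, so (target → on) ∧ ¬hot is false there. This is the first violation.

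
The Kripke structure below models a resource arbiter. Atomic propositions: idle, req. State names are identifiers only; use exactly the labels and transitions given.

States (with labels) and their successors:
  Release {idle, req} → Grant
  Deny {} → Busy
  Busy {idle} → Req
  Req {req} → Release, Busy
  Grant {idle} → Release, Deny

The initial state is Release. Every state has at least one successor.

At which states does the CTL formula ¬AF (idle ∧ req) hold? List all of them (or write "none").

{Deny, Busy, Req, Grant}

States satisfying idle ∧ req: {Release}.
States satisfying AF (idle ∧ req): {Release}.
States satisfying ¬AF (idle ∧ req): {Deny, Busy, Req, Grant}.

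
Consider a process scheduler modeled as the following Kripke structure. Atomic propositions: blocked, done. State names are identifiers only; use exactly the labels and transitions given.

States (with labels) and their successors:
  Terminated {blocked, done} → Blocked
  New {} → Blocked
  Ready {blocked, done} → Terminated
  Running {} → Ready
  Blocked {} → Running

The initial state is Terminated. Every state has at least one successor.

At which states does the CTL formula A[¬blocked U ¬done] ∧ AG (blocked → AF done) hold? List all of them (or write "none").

{New, Running, Blocked}

States satisfying ¬blocked: {New, Running, Blocked}.
States satisfying ¬done: {New, Running, Blocked}.
States satisfying A[¬blocked U ¬done]: {New, Running, Blocked}.
States satisfying blocked → AF done: {Terminated, New, Ready, Running, Blocked}.
States satisfying AG (blocked → AF done): {Terminated, New, Ready, Running, Blocked}.
States satisfying A[¬blocked U ¬done] ∧ AG (blocked → AF done): {New, Running, Blocked}.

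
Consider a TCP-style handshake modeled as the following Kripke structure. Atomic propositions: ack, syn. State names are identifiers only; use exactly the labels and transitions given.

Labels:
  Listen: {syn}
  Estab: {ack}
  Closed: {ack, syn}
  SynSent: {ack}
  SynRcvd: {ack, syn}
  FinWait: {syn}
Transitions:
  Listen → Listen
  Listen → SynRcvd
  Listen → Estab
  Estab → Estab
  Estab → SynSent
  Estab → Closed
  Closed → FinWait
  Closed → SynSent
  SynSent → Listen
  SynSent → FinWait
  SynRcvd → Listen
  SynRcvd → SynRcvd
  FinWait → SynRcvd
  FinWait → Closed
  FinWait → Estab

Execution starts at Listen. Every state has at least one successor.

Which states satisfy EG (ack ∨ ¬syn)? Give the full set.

States satisfying ack ∨ ¬syn: {Estab, Closed, SynSent, SynRcvd}.
States satisfying EG (ack ∨ ¬syn): {Estab, SynRcvd}.

{Estab, SynRcvd}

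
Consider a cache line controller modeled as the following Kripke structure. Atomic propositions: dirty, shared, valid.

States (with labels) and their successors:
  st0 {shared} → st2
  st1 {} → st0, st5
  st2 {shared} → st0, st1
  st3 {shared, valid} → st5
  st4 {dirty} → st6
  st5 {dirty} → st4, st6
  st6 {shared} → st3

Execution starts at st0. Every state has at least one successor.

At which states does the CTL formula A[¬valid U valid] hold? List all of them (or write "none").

{st3, st4, st5, st6}

States satisfying ¬valid: {st0, st1, st2, st4, st5, st6}.
States satisfying valid: {st3}.
States satisfying A[¬valid U valid]: {st3, st4, st5, st6}.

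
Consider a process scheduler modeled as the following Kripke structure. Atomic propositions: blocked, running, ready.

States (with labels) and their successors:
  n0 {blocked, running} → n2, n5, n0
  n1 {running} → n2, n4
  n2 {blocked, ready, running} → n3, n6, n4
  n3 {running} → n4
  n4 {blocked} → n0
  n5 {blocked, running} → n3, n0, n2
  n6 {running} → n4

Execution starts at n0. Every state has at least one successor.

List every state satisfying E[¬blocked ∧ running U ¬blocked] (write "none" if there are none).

{n1, n3, n6}

States satisfying ¬blocked ∧ running: {n1, n3, n6}.
States satisfying ¬blocked: {n1, n3, n6}.
States satisfying E[¬blocked ∧ running U ¬blocked]: {n1, n3, n6}.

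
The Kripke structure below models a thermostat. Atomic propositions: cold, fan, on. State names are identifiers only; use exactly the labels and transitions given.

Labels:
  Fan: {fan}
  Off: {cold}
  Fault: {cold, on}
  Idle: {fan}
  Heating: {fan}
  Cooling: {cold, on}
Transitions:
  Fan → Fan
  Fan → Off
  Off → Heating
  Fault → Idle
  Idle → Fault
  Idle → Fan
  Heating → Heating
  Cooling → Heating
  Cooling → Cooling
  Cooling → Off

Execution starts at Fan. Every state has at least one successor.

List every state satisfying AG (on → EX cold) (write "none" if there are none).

States satisfying on → EX cold: {Fan, Off, Idle, Heating, Cooling}.
States satisfying AG (on → EX cold): {Fan, Off, Heating, Cooling}.

{Fan, Off, Heating, Cooling}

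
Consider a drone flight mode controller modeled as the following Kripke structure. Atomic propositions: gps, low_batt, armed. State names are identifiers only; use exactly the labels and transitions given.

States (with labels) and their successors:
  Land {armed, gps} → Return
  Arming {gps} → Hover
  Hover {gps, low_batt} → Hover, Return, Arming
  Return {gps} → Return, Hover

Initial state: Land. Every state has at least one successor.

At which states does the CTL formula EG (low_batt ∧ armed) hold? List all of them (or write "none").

none

States satisfying low_batt ∧ armed: ∅.
States satisfying EG (low_batt ∧ armed): ∅.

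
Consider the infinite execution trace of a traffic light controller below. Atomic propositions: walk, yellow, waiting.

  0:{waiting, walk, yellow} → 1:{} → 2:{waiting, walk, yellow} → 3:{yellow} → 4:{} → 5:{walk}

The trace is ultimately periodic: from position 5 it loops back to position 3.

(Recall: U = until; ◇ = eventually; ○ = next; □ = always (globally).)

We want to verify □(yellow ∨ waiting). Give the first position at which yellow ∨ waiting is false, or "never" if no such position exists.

Check yellow ∨ waiting at each position in order: 0 ✓.
At position 1 the labels are {}, so yellow ∨ waiting is false there. This is the first violation.

1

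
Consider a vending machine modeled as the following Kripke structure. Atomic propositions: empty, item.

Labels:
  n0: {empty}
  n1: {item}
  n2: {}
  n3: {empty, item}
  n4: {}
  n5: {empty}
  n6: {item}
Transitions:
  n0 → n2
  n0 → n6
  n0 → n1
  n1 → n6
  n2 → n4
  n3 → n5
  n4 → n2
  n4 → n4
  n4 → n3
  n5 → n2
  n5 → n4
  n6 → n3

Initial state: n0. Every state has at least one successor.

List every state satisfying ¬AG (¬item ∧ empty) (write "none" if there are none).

{n0, n1, n2, n3, n4, n5, n6}

States satisfying ¬item ∧ empty: {n0, n5}.
States satisfying AG (¬item ∧ empty): ∅.
States satisfying ¬AG (¬item ∧ empty): {n0, n1, n2, n3, n4, n5, n6}.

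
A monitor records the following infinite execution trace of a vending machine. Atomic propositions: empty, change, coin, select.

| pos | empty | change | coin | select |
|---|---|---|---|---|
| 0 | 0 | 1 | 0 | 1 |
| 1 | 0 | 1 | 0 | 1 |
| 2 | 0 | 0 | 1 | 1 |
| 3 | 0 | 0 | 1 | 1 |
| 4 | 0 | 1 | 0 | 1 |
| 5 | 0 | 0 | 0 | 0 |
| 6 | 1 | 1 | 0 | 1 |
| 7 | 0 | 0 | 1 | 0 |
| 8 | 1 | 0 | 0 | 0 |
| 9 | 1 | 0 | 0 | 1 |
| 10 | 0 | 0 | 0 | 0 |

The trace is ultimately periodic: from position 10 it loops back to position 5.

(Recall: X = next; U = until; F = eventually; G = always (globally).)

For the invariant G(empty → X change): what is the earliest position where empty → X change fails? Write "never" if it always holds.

6

Check empty → X change at each position in order: 0 ✓, 1 ✓, 2 ✓, 3 ✓, 4 ✓, 5 ✓.
At position 6 the labels are {change, empty, select} and the next position 7 has {coin}, so empty → X change is false there. This is the first violation.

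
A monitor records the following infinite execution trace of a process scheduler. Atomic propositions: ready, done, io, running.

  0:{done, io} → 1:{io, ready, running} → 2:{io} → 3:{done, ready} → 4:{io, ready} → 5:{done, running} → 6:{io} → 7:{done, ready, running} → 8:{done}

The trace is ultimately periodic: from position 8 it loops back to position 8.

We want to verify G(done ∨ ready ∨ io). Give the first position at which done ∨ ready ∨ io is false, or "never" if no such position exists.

never

done ∨ ready ∨ io holds at every position 0..8, and those are all the positions the trace ever visits, so the invariant G(done ∨ ready ∨ io) is never violated.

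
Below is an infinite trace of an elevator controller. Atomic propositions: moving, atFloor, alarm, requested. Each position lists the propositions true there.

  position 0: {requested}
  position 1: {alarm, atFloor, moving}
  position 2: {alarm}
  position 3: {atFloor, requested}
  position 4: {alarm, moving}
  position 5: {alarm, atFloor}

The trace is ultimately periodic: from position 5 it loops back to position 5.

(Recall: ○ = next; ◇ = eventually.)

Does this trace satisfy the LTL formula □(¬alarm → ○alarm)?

¬alarm → ○alarm holds at every position 0..5, and those are all positions ever visited, so □(¬alarm → ○alarm) holds.
Positions where ¬alarm holds: 0, 3.
Check ○alarm at each: 0→ok, 3→ok.

Yes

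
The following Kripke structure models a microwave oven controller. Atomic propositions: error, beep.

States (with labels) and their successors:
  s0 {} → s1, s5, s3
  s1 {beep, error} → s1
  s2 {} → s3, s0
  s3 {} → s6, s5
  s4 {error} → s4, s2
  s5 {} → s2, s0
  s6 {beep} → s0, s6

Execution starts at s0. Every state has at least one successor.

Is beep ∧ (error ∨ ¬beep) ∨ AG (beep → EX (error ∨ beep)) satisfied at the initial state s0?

Yes

States satisfying ¬beep: {s0, s2, s3, s4, s5}.
States satisfying error ∨ ¬beep: {s0, s1, s2, s3, s4, s5}.
States satisfying beep ∧ (error ∨ ¬beep): {s1}.
States satisfying beep → EX (error ∨ beep): {s0, s1, s2, s3, s4, s5, s6}.
States satisfying AG (beep → EX (error ∨ beep)): {s0, s1, s2, s3, s4, s5, s6}.
States satisfying beep ∧ (error ∨ ¬beep) ∨ AG (beep → EX (error ∨ beep)): {s0, s1, s2, s3, s4, s5, s6}.
s0 ∈ Sat(beep ∧ (error ∨ ¬beep) ∨ AG (beep → EX (error ∨ beep))).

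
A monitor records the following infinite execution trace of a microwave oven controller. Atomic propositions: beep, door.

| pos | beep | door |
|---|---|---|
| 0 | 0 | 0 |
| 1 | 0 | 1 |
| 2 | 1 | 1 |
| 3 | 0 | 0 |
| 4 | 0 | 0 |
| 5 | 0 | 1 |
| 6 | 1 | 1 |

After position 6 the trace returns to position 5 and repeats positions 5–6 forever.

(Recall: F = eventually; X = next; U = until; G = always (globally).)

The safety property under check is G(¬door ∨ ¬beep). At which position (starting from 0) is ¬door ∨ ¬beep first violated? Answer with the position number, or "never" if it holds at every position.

2

Check ¬door ∨ ¬beep at each position in order: 0 ✓, 1 ✓.
At position 2 the labels are {beep, door}, so ¬door ∨ ¬beep is false there. This is the first violation.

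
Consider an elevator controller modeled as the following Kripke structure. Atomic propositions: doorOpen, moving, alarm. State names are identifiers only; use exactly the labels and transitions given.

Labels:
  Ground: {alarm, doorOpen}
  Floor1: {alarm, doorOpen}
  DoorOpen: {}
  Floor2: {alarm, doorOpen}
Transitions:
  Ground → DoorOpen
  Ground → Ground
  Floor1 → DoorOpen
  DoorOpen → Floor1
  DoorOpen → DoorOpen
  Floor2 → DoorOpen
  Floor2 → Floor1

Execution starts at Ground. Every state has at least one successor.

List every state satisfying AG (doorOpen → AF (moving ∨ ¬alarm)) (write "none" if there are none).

{Floor1, DoorOpen, Floor2}

States satisfying doorOpen → AF (moving ∨ ¬alarm): {Floor1, DoorOpen, Floor2}.
States satisfying AG (doorOpen → AF (moving ∨ ¬alarm)): {Floor1, DoorOpen, Floor2}.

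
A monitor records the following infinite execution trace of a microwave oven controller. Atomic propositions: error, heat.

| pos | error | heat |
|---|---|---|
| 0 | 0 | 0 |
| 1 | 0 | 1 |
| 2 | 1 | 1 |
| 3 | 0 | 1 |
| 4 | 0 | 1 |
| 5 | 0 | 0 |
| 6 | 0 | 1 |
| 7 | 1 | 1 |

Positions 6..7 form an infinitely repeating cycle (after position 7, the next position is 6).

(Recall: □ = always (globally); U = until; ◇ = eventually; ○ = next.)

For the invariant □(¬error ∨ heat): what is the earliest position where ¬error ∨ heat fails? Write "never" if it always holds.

never

¬error ∨ heat holds at every position 0..7, and those are all the positions the trace ever visits, so the invariant □(¬error ∨ heat) is never violated.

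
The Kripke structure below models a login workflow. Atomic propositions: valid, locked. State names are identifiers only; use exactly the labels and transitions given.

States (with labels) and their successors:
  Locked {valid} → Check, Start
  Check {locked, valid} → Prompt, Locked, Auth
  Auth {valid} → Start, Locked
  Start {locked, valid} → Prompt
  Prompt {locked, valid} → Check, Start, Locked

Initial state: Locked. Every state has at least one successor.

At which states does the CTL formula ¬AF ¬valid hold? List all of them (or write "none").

States satisfying ¬valid: ∅.
States satisfying AF ¬valid: ∅.
States satisfying ¬AF ¬valid: {Locked, Check, Auth, Start, Prompt}.

{Locked, Check, Auth, Start, Prompt}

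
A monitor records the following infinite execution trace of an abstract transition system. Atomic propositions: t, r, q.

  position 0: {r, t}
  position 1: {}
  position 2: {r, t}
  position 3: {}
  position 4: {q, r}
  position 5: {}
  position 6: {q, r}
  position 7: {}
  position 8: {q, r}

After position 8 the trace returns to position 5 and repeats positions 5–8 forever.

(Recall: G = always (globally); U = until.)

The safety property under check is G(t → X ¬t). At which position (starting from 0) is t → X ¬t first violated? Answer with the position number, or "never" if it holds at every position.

t → X ¬t holds at every position 0..8, and those are all the positions the trace ever visits, so the invariant G(t → X ¬t) is never violated.

never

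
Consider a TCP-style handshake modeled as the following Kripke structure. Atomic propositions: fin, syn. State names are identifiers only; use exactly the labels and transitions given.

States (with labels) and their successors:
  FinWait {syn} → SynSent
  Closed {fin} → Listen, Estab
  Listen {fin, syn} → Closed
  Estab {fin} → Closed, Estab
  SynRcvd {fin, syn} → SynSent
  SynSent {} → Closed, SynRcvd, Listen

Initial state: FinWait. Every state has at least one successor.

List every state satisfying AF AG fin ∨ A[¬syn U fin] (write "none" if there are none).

States satisfying AG fin: {Closed, Listen, Estab}.
States satisfying AF AG fin: {Closed, Listen, Estab}.
States satisfying ¬syn: {Closed, Estab, SynSent}.
States satisfying fin: {Closed, Listen, Estab, SynRcvd}.
States satisfying A[¬syn U fin]: {Closed, Listen, Estab, SynRcvd, SynSent}.
States satisfying AF AG fin ∨ A[¬syn U fin]: {Closed, Listen, Estab, SynRcvd, SynSent}.

{Closed, Listen, Estab, SynRcvd, SynSent}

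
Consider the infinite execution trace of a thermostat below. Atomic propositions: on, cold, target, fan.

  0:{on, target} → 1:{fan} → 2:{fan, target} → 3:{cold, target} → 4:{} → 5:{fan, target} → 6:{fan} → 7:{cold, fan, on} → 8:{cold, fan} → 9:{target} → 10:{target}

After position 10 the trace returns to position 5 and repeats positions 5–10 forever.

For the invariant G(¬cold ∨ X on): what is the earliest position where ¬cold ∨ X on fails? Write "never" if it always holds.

3

Check ¬cold ∨ X on at each position in order: 0 ✓, 1 ✓, 2 ✓.
At position 3 the labels are {cold, target} and the next position 4 has {}, so ¬cold ∨ X on is false there. This is the first violation.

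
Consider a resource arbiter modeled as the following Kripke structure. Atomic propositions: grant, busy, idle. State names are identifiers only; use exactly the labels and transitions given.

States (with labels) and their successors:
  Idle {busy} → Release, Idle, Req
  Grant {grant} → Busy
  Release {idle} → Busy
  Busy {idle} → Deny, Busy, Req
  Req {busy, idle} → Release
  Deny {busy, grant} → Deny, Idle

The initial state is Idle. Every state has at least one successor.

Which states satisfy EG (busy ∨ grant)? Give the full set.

{Idle, Deny}

States satisfying busy ∨ grant: {Idle, Grant, Req, Deny}.
States satisfying EG (busy ∨ grant): {Idle, Deny}.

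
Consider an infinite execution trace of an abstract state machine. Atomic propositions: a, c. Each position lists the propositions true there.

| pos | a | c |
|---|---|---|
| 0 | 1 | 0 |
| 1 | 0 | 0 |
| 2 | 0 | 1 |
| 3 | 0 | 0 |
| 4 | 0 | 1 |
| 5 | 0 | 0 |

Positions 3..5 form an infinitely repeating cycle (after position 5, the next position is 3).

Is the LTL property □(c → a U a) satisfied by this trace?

No

c → a U a must hold at every position from 0 onward. It fails at position 2, so □(c → a U a) is false.
Positions where c holds: 2, 4.
Check a U a at each: 2→fails, 4→fails.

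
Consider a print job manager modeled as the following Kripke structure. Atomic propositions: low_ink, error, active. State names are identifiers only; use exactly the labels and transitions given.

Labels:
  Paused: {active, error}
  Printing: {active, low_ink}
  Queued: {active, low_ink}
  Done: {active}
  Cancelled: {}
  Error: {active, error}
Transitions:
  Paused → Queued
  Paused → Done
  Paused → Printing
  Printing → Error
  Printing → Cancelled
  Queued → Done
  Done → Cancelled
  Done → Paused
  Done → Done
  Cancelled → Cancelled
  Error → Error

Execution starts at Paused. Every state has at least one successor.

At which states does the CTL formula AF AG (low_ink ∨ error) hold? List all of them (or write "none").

{Error}

States satisfying AG (low_ink ∨ error): {Error}.
States satisfying AF AG (low_ink ∨ error): {Error}.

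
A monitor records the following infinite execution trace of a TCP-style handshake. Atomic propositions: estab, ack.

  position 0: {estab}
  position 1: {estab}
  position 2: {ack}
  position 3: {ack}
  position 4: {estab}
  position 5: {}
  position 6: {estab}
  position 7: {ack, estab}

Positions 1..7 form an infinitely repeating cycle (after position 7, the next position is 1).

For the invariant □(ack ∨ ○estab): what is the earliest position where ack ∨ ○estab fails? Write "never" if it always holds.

Check ack ∨ ○estab at each position in order: 0 ✓.
At position 1 the labels are {estab} and the next position 2 has {ack}, so ack ∨ ○estab is false there. This is the first violation.

1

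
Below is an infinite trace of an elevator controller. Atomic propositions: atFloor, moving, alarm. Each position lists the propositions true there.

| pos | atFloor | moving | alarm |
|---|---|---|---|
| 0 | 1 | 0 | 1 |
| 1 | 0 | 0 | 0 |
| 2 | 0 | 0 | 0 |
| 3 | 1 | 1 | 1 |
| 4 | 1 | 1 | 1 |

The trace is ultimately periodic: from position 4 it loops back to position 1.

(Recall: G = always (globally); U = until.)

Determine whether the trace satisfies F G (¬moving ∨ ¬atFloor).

No

G (¬moving ∨ ¬atFloor) is false at every position 0..4, so it never becomes true and F G (¬moving ∨ ¬atFloor) fails.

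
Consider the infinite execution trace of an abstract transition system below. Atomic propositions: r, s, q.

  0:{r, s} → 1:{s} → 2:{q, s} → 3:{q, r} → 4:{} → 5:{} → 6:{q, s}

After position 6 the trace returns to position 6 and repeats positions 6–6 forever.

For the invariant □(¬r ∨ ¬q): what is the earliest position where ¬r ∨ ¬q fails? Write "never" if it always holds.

Check ¬r ∨ ¬q at each position in order: 0 ✓, 1 ✓, 2 ✓.
At position 3 the labels are {q, r}, so ¬r ∨ ¬q is false there. This is the first violation.

3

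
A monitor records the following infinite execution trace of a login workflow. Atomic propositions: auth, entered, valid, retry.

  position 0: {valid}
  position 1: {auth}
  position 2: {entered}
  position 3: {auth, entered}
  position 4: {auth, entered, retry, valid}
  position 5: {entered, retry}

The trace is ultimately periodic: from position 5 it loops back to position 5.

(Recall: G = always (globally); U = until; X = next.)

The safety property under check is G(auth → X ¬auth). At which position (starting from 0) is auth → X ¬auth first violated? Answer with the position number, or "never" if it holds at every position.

3

Check auth → X ¬auth at each position in order: 0 ✓, 1 ✓, 2 ✓.
At position 3 the labels are {auth, entered} and the next position 4 has {auth, entered, retry, valid}, so auth → X ¬auth is false there. This is the first violation.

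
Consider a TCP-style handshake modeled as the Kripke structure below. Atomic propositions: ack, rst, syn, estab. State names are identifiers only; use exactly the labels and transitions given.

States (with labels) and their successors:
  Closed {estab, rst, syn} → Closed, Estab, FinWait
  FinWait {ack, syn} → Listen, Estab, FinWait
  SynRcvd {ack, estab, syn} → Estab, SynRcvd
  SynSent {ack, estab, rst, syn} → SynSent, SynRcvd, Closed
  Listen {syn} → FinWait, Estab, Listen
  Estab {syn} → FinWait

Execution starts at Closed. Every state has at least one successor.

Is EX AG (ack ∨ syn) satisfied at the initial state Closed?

Satisfied

States satisfying AG (ack ∨ syn): {Closed, FinWait, SynRcvd, SynSent, Listen, Estab}.
States satisfying EX AG (ack ∨ syn): {Closed, FinWait, SynRcvd, SynSent, Listen, Estab}.
Closed ∈ Sat(EX AG (ack ∨ syn)).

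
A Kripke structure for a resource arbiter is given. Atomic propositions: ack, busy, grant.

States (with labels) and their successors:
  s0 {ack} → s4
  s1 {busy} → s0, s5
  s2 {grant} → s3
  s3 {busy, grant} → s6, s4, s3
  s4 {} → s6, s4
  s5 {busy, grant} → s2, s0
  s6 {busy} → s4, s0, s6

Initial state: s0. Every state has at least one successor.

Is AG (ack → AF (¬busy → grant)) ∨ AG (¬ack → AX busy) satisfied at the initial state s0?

States satisfying ack → AF (¬busy → grant): {s1, s2, s3, s4, s5, s6}.
States satisfying AG (ack → AF (¬busy → grant)): ∅.
States satisfying ¬ack → AX busy: {s0, s2}.
States satisfying AG (¬ack → AX busy): ∅.
States satisfying AG (ack → AF (¬busy → grant)) ∨ AG (¬ack → AX busy): ∅.
s0 ∉ Sat(AG (ack → AF (¬busy → grant)) ∨ AG (¬ack → AX busy)).

Violated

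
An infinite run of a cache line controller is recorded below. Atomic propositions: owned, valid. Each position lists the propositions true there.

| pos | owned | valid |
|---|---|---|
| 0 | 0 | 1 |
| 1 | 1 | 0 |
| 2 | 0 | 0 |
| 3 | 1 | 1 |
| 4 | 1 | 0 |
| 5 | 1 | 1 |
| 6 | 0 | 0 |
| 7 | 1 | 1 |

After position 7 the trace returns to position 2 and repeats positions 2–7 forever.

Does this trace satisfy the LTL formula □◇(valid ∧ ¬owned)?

Does not hold

◇(valid ∧ ¬owned) must hold at every position from 0 onward. It fails at position 1, so □◇(valid ∧ ¬owned) is false.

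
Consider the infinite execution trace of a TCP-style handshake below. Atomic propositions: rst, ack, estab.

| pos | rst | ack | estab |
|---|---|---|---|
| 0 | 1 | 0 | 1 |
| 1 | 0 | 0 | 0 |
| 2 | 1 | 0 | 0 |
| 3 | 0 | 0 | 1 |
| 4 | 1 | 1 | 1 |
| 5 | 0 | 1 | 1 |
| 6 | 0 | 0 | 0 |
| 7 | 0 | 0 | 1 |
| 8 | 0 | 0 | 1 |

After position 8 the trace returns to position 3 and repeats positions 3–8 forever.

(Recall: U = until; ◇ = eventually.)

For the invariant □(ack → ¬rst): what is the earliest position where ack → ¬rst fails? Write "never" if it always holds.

Check ack → ¬rst at each position in order: 0 ✓, 1 ✓, 2 ✓, 3 ✓.
At position 4 the labels are {ack, estab, rst}, so ack → ¬rst is false there. This is the first violation.

4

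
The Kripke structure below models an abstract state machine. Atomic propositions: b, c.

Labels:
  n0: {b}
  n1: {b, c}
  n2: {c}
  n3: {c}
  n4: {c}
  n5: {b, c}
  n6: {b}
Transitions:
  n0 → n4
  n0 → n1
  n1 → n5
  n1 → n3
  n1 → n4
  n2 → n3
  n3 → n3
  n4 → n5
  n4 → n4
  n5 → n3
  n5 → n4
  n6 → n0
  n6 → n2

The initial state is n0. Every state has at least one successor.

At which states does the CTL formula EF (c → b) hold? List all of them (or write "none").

States satisfying c → b: {n0, n1, n5, n6}.
States satisfying EF (c → b): {n0, n1, n4, n5, n6}.

{n0, n1, n4, n5, n6}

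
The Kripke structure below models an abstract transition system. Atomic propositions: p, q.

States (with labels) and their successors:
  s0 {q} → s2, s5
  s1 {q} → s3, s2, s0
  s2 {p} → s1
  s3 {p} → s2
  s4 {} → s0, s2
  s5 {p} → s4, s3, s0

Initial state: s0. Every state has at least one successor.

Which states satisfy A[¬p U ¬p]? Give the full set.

{s0, s1, s4}

States satisfying ¬p: {s0, s1, s4}.
States satisfying A[¬p U ¬p]: {s0, s1, s4}.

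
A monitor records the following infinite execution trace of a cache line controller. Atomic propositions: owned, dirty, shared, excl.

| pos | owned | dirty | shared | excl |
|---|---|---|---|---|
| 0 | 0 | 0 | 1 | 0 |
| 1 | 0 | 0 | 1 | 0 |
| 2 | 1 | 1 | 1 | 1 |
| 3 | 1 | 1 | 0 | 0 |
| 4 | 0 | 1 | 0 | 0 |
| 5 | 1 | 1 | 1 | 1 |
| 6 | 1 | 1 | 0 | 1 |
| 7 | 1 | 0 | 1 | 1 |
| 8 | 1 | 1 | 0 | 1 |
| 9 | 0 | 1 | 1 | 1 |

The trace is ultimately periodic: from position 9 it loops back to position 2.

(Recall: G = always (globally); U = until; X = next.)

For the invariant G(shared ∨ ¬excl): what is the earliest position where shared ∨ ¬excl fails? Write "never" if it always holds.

Check shared ∨ ¬excl at each position in order: 0 ✓, 1 ✓, 2 ✓, 3 ✓, 4 ✓, 5 ✓.
At position 6 the labels are {dirty, excl, owned}, so shared ∨ ¬excl is false there. This is the first violation.

6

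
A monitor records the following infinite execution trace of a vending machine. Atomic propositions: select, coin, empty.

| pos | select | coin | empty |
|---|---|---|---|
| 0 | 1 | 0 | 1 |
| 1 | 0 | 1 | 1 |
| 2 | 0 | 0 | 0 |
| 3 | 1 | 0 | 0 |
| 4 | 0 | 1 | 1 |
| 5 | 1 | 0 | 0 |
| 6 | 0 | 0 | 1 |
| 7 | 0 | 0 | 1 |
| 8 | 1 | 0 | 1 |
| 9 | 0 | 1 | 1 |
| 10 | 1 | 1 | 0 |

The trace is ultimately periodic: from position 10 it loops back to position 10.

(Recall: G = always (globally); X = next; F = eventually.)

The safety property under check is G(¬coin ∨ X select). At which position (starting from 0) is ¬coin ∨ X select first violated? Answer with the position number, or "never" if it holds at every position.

1

Check ¬coin ∨ X select at each position in order: 0 ✓.
At position 1 the labels are {coin, empty} and the next position 2 has {}, so ¬coin ∨ X select is false there. This is the first violation.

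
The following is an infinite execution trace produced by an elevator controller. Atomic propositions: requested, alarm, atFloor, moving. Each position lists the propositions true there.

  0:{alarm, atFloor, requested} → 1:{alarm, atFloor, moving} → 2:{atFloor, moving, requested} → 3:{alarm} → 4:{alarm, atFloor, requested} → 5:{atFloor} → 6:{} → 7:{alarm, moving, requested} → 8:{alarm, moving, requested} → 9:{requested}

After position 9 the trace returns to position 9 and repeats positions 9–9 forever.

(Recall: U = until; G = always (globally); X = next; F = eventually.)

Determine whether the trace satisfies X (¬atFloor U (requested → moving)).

Satisfied

The position after 0 is 1; ¬atFloor U (requested → moving) is true there.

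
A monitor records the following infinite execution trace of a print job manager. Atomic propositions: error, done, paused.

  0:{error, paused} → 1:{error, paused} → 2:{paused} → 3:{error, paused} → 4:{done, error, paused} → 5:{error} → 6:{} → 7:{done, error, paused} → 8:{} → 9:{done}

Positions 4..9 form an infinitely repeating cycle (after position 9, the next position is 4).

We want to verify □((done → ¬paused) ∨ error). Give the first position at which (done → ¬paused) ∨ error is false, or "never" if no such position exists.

never

(done → ¬paused) ∨ error holds at every position 0..9, and those are all the positions the trace ever visits, so the invariant □((done → ¬paused) ∨ error) is never violated.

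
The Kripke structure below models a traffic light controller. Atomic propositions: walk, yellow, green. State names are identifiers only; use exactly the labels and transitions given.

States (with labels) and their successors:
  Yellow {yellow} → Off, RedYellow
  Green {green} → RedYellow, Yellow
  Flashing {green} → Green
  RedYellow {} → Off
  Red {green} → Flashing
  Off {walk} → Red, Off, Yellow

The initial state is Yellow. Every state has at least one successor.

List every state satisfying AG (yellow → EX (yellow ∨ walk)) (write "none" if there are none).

States satisfying yellow → EX (yellow ∨ walk): {Yellow, Green, Flashing, RedYellow, Red, Off}.
States satisfying AG (yellow → EX (yellow ∨ walk)): {Yellow, Green, Flashing, RedYellow, Red, Off}.

{Yellow, Green, Flashing, RedYellow, Red, Off}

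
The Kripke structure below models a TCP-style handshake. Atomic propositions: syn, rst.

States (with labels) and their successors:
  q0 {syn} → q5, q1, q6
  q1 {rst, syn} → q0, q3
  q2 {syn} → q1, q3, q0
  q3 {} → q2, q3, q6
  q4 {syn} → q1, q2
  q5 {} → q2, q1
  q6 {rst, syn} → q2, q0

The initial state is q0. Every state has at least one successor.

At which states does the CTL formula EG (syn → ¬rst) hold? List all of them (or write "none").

States satisfying syn → ¬rst: {q0, q2, q3, q4, q5}.
States satisfying EG (syn → ¬rst): {q0, q2, q3, q4, q5}.

{q0, q2, q3, q4, q5}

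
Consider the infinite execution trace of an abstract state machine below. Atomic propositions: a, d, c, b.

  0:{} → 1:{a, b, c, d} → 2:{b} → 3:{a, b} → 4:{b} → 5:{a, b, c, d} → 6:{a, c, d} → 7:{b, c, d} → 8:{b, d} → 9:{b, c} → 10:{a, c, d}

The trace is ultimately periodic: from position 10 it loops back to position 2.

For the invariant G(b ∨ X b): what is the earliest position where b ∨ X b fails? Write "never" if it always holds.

b ∨ X b holds at every position 0..10, and those are all the positions the trace ever visits, so the invariant G(b ∨ X b) is never violated.

never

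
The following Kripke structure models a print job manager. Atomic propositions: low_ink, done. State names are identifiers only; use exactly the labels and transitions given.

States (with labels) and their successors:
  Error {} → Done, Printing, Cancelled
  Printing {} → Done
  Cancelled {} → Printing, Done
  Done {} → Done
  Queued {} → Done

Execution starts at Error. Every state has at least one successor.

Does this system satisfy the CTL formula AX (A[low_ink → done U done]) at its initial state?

No

States satisfying A[low_ink → done U done]: ∅.
States satisfying AX (A[low_ink → done U done]): ∅.
Error ∉ Sat(AX (A[low_ink → done U done])).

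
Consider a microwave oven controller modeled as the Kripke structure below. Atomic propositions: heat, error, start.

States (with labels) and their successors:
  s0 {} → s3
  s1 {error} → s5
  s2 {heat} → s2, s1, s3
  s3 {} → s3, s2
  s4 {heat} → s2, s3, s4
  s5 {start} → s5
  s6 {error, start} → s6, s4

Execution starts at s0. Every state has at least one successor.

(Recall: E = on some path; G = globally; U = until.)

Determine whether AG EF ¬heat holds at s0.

Holds

States satisfying EF ¬heat: {s0, s1, s2, s3, s4, s5, s6}.
States satisfying AG EF ¬heat: {s0, s1, s2, s3, s4, s5, s6}.
Every state reachable from s0 satisfies EF ¬heat.
s0 ∈ Sat(AG EF ¬heat).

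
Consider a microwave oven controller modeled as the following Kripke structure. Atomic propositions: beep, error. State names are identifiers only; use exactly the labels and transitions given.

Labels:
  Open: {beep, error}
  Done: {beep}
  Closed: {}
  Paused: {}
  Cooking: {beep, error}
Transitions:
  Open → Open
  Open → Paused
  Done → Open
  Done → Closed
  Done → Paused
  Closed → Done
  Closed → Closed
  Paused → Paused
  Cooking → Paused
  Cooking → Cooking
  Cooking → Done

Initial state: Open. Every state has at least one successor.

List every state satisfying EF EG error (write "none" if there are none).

{Open, Done, Closed, Cooking}

States satisfying EG error: {Open, Cooking}.
States satisfying EF EG error: {Open, Done, Closed, Cooking}.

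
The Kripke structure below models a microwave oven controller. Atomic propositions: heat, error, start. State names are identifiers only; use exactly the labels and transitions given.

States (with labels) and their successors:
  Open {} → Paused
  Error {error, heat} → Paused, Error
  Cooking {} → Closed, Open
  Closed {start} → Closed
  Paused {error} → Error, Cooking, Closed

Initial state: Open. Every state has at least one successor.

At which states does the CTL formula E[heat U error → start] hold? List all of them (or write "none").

States satisfying heat: {Error}.
States satisfying error → start: {Open, Cooking, Closed}.
States satisfying E[heat U error → start]: {Open, Cooking, Closed}.

{Open, Cooking, Closed}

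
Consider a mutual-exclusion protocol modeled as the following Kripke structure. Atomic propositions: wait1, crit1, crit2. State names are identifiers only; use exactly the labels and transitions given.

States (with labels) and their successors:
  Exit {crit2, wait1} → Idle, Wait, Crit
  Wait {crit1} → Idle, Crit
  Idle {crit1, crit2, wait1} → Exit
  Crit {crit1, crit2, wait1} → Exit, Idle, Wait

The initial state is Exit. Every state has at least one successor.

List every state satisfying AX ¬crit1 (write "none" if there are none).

{Idle}

States satisfying ¬crit1: {Exit}.
States satisfying AX ¬crit1: {Idle}.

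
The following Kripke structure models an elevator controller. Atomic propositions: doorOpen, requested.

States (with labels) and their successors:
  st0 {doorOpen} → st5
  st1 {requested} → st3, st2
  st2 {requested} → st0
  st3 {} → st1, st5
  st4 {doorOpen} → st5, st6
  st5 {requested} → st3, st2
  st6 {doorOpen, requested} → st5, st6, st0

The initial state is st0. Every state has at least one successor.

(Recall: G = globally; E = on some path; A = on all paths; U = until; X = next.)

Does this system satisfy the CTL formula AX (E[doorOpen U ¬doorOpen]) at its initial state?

States satisfying E[doorOpen U ¬doorOpen]: {st0, st1, st2, st3, st4, st5, st6}.
States satisfying AX (E[doorOpen U ¬doorOpen]): {st0, st1, st2, st3, st4, st5, st6}.
st0 ∈ Sat(AX (E[doorOpen U ¬doorOpen])).

Holds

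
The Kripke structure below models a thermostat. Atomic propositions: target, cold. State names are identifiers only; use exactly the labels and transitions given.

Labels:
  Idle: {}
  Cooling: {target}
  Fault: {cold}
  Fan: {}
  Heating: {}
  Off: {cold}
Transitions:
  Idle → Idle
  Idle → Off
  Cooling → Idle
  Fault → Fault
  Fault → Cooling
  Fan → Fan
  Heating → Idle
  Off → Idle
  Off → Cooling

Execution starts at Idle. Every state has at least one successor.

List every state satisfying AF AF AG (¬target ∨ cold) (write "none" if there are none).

States satisfying AF AG (¬target ∨ cold): {Fan}.
States satisfying AF AF AG (¬target ∨ cold): {Fan}.

{Fan}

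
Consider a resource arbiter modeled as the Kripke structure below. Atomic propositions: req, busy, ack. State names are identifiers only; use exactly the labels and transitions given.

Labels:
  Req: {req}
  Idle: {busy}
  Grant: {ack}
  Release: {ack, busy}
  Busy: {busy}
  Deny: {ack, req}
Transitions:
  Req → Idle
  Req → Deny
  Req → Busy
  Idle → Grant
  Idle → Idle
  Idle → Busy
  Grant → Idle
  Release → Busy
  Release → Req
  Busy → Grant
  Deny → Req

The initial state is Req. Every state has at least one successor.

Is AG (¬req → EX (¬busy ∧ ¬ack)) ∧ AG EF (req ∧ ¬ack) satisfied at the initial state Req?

Violated

States satisfying ¬req → EX (¬busy ∧ ¬ack): {Req, Release, Deny}.
States satisfying AG (¬req → EX (¬busy ∧ ¬ack)): ∅.
States satisfying EF (req ∧ ¬ack): {Req, Release, Deny}.
States satisfying AG EF (req ∧ ¬ack): ∅.
States satisfying AG (¬req → EX (¬busy ∧ ¬ack)) ∧ AG EF (req ∧ ¬ack): ∅.
Req ∉ Sat(AG (¬req → EX (¬busy ∧ ¬ack)) ∧ AG EF (req ∧ ¬ack)).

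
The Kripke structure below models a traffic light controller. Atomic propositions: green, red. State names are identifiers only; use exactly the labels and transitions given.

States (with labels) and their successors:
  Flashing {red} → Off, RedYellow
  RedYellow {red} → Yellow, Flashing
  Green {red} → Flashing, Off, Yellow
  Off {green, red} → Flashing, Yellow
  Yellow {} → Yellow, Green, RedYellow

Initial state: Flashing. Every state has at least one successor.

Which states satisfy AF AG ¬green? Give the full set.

none

States satisfying AG ¬green: ∅.
States satisfying AF AG ¬green: ∅.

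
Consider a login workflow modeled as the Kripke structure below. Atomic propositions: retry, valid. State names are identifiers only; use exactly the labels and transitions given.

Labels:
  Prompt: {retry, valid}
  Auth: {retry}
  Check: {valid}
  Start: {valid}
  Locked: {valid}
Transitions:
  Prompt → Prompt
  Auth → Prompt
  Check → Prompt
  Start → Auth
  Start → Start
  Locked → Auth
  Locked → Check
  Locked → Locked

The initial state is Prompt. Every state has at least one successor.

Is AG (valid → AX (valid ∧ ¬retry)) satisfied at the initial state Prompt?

Violated

States satisfying valid → AX (valid ∧ ¬retry): {Auth}.
States satisfying AG (valid → AX (valid ∧ ¬retry)): ∅.
Prompt is reachable from Prompt and violates valid → AX (valid ∧ ¬retry), so AG fails at Prompt.
Prompt ∉ Sat(AG (valid → AX (valid ∧ ¬retry))).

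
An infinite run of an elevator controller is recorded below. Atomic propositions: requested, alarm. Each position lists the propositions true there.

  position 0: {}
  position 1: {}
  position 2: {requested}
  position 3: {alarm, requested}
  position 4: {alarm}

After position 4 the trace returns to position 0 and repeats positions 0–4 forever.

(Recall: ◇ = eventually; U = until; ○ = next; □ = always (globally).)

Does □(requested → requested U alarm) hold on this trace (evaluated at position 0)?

Satisfied

requested → requested U alarm holds at every position 0..4, and those are all positions ever visited, so □(requested → requested U alarm) holds.
Positions where requested holds: 2, 3.
Check requested U alarm at each: 2→ok, 3→ok.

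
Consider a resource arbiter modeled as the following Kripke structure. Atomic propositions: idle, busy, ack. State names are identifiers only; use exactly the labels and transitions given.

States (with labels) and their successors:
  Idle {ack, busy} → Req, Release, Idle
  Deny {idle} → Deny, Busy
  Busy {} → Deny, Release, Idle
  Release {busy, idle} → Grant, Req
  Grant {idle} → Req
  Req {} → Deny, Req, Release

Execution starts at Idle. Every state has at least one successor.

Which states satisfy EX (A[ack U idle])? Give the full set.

{Idle, Deny, Busy, Release, Req}

States satisfying A[ack U idle]: {Deny, Release, Grant}.
States satisfying EX (A[ack U idle]): {Idle, Deny, Busy, Release, Req}.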